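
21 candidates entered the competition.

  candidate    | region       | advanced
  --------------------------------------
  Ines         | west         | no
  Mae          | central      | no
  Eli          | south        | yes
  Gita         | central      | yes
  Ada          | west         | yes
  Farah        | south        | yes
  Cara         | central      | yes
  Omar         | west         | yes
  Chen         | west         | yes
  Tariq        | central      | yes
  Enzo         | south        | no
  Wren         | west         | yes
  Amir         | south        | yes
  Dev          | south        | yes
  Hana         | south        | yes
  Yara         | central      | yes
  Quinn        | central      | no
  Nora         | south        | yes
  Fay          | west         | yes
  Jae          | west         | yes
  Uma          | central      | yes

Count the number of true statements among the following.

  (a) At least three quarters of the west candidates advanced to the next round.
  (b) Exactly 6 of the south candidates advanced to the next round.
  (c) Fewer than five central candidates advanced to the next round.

(a) west: |A| = 7, |A ∩ B| = 6; needs |A ∩ B| / |A| ≥ 3/4 — true.
(b) south: |A| = 7, |A ∩ B| = 6; needs |A ∩ B| = 6 — true.
(c) central: |A| = 7, |A ∩ B| = 5; needs |A ∩ B| < 5 — false.

2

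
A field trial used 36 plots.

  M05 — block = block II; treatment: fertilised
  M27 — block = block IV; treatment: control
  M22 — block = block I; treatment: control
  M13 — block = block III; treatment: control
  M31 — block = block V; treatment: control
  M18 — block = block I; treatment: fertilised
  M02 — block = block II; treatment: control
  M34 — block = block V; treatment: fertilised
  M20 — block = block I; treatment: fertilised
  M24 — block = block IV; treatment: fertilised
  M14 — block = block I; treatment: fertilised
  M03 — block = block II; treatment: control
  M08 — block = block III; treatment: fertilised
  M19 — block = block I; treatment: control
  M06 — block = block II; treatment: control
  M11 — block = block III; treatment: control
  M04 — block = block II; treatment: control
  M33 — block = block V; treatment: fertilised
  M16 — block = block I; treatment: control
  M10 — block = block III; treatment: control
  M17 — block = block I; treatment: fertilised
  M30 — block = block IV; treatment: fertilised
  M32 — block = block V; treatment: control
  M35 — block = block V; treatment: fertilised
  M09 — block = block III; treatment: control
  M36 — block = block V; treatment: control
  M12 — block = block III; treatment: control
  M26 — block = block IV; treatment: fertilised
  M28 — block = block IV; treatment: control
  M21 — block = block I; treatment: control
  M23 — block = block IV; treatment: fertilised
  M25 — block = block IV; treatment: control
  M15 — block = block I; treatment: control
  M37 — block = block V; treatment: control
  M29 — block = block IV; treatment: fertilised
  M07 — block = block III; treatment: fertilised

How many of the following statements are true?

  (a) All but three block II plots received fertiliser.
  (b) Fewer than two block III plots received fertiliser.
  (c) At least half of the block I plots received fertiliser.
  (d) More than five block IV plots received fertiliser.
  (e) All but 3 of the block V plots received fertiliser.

0

(a) block II: |A| = 5, |A ∩ B| = 1; needs |A ∖ B| = 3 — false.
(b) block III: |A| = 7, |A ∩ B| = 2; needs |A ∩ B| < 2 — false.
(c) block I: |A| = 9, |A ∩ B| = 4; needs |A ∩ B| ≥ |A ∖ B| — false.
(d) block IV: |A| = 8, |A ∩ B| = 5; needs |A ∩ B| > 5 — false.
(e) block V: |A| = 7, |A ∩ B| = 3; needs |A ∖ B| = 3 — false.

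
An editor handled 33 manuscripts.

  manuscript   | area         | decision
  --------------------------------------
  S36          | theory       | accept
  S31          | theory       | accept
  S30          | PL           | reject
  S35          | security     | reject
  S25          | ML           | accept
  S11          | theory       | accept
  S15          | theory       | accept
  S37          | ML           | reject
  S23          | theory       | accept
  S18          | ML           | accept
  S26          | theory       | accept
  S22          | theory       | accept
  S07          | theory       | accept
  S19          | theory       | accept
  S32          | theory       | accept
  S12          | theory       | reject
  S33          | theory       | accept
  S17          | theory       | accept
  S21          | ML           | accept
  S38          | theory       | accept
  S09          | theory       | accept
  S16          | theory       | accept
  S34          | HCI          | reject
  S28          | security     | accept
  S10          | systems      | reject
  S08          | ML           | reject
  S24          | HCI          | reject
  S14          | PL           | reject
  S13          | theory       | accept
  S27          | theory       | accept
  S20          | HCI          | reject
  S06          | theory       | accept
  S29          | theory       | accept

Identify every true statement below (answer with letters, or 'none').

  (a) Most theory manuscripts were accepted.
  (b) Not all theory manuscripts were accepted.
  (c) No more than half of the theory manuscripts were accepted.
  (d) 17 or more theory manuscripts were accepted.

(a), (b), (d)

|A| = 20, |A ∩ B| = 19, |A ∖ B| = 1.
(a) |A ∩ B| > |A ∖ B|: holds.
(b) A ⊄ B (|A ∖ B| ≥ 1): holds.
(c) |A ∩ B| ≤ |A ∖ B|: fails.
(d) |A ∩ B| ≥ 17: holds.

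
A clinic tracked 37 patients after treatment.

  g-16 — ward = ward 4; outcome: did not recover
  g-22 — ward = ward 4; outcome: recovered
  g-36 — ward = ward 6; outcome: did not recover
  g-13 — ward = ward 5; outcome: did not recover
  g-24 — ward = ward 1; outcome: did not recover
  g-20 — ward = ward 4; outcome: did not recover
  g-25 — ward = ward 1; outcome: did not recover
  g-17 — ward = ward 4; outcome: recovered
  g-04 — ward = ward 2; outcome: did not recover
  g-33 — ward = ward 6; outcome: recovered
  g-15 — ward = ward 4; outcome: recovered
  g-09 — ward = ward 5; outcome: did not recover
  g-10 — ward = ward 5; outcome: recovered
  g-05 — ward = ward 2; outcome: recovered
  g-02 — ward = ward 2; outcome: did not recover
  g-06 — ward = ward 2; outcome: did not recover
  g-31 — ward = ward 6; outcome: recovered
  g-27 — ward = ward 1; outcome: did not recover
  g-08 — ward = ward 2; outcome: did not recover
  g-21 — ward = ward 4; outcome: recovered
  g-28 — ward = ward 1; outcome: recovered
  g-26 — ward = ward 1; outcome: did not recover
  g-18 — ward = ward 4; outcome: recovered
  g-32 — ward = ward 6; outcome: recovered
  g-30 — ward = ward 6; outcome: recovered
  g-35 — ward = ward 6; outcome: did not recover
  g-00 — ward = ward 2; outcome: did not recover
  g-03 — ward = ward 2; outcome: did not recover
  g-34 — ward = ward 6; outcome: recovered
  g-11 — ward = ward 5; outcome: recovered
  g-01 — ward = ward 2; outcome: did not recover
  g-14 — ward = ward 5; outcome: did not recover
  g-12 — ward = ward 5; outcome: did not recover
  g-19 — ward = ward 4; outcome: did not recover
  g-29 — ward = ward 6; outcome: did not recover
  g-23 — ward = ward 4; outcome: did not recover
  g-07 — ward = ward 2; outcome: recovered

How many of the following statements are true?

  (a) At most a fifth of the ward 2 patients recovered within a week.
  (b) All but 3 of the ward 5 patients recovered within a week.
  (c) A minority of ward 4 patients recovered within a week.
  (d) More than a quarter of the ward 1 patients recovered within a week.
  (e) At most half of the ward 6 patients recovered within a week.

(a) ward 2: |A| = 9, |A ∩ B| = 2; needs |A ∩ B| / |A| ≤ 1/5 — false.
(b) ward 5: |A| = 6, |A ∩ B| = 2; needs |A ∖ B| = 3 — false.
(c) ward 4: |A| = 9, |A ∩ B| = 5; needs |A ∩ B| < |A ∖ B| — false.
(d) ward 1: |A| = 5, |A ∩ B| = 1; needs |A ∩ B| / |A| > 1/4 — false.
(e) ward 6: |A| = 8, |A ∩ B| = 5; needs |A ∩ B| ≤ |A ∖ B| — false.

0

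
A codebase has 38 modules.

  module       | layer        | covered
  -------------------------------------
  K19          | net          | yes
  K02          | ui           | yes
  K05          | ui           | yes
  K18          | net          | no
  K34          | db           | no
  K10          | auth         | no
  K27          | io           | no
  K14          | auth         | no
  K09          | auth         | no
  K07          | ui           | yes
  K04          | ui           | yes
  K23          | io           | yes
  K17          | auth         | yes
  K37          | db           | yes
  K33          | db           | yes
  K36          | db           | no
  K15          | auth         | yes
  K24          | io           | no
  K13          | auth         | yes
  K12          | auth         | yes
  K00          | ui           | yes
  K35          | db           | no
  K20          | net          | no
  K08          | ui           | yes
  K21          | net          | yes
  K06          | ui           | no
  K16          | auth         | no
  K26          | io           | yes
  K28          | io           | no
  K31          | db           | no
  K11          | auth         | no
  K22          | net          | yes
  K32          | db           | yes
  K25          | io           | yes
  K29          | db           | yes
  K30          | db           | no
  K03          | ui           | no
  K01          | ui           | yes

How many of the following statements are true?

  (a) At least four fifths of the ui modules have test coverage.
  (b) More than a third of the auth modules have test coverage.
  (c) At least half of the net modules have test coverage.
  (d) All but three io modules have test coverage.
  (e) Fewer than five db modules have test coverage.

(a) ui: |A| = 9, |A ∩ B| = 7; needs |A ∩ B| / |A| ≥ 4/5 — false.
(b) auth: |A| = 9, |A ∩ B| = 4; needs |A ∩ B| / |A| > 1/3 — true.
(c) net: |A| = 5, |A ∩ B| = 3; needs |A ∩ B| ≥ |A ∖ B| — true.
(d) io: |A| = 6, |A ∩ B| = 3; needs |A ∖ B| = 3 — true.
(e) db: |A| = 9, |A ∩ B| = 4; needs |A ∩ B| < 5 — true.

4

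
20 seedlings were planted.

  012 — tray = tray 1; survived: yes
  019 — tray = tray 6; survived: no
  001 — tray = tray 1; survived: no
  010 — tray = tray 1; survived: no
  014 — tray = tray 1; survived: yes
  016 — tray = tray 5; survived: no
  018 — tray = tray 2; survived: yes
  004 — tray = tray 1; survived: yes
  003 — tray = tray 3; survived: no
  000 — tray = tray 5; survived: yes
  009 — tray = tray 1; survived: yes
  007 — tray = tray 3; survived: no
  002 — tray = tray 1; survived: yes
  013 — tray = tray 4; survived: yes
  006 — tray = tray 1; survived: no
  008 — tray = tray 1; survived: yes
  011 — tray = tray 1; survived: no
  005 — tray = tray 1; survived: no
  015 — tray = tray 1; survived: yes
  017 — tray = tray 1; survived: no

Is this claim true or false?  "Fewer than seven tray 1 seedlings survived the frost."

False

'Fewer than seven tray 1 seedlings survived the frost' holds iff |A ∩ B| < 7.
A (the restrictor) = {012, 001, 010, 014, 004, 009, 002, 006, 008, 011, 005, 015, 017}, |A| = 13.
A ∩ B = {012, 014, 004, 009, 002, 008, 015}, so |A ∩ B| = 7.
|A ∩ B| = 7, so the statement is false.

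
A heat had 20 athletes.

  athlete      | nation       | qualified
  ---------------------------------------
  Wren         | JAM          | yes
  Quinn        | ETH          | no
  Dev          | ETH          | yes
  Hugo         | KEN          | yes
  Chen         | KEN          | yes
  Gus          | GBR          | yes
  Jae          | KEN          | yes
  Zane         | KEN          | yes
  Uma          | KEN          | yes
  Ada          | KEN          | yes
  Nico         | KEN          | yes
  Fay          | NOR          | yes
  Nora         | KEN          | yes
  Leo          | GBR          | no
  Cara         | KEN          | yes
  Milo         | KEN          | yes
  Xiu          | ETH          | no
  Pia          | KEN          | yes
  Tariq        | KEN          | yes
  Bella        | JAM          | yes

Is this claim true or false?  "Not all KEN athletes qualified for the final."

'Not all KEN athletes qualified for the final' holds iff A ⊄ B (|A ∖ B| ≥ 1).
A (the restrictor) = {Hugo, Chen, Jae, Zane, Uma, Ada, Nico, Nora, Cara, Milo, Pia, Tariq}, |A| = 12.
A ∖ B = {}, so |A ∖ B| = 0.
So the statement is false.

False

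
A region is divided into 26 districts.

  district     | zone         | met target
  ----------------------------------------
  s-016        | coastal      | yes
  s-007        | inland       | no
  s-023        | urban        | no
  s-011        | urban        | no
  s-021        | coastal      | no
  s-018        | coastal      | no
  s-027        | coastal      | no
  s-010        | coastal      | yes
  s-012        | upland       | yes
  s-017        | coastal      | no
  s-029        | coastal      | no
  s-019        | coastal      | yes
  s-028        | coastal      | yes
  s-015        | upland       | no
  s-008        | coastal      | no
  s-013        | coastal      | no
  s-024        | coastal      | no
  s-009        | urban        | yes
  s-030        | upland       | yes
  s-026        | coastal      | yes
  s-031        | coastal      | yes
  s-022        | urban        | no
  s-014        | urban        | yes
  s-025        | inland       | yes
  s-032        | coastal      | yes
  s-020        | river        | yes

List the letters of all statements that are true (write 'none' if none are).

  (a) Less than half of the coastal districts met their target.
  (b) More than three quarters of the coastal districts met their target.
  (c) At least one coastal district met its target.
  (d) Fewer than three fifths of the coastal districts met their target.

(a), (c), (d)

|A| = 15, |A ∩ B| = 7, |A ∖ B| = 8.
(a) |A ∩ B| < |A ∖ B|: holds.
(b) |A ∩ B| / |A| > 3/4: fails.
(c) A ∩ B ≠ ∅ (|A ∩ B| ≥ 1): holds.
(d) |A ∩ B| / |A| < 3/5: holds.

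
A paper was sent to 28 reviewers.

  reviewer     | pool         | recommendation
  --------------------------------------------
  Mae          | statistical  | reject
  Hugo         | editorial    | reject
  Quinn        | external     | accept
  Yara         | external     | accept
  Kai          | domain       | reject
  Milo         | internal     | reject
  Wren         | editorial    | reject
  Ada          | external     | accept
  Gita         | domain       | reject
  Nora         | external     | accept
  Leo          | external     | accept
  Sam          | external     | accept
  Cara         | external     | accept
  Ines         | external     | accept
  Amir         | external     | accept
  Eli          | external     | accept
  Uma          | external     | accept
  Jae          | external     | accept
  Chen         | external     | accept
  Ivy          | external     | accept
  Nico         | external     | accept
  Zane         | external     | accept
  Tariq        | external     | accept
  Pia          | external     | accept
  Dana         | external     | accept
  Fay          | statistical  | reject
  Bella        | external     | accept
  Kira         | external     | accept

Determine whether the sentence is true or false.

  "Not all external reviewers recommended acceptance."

'Not all external reviewers recommended acceptance' holds iff A ⊄ B (|A ∖ B| ≥ 1).
|A| = 21, |A ∩ B| = 21, |A ∖ B| = 0.
So the statement is false.

False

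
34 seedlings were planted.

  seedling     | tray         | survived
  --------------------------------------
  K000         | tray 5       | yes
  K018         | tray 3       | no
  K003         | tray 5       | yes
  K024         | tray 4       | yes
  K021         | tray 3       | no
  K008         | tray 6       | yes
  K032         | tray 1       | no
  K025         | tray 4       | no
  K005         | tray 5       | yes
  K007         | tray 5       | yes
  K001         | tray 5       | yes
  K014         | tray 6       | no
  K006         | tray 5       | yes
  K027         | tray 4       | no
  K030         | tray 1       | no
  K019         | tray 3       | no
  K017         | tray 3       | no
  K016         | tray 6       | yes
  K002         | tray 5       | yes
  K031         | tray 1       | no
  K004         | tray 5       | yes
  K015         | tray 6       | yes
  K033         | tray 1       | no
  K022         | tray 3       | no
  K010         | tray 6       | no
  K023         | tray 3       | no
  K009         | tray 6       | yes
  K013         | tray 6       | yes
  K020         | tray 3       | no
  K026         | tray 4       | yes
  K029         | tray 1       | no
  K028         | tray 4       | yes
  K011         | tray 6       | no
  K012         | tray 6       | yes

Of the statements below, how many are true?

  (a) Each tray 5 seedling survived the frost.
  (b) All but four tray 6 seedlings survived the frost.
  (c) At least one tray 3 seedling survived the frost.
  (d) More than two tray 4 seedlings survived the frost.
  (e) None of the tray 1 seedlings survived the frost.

3

(a) tray 5: |A| = 8, |A ∩ B| = 8; needs A ⊆ B, i.e. every element of A is in B (|A ∖ B| = 0) — true.
(b) tray 6: |A| = 9, |A ∩ B| = 6; needs |A ∖ B| = 4 — false.
(c) tray 3: |A| = 7, |A ∩ B| = 0; needs A ∩ B ≠ ∅ (|A ∩ B| ≥ 1) — false.
(d) tray 4: |A| = 5, |A ∩ B| = 3; needs |A ∩ B| > 2 — true.
(e) tray 1: |A| = 5, |A ∩ B| = 0; needs A ∩ B = ∅ (|A ∩ B| = 0) — true.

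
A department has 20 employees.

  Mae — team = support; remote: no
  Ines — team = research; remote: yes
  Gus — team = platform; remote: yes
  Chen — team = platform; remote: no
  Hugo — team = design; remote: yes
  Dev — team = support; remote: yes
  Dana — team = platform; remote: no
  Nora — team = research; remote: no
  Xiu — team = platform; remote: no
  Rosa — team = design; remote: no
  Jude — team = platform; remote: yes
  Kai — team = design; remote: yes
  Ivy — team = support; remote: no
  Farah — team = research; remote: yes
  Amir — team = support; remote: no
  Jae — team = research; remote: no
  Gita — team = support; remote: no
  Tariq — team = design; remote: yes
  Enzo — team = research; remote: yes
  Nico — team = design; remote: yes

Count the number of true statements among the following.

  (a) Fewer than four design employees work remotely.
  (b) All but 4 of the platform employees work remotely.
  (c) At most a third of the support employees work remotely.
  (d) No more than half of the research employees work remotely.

(a) design: |A| = 5, |A ∩ B| = 4; needs |A ∩ B| < 4 — false.
(b) platform: |A| = 5, |A ∩ B| = 2; needs |A ∖ B| = 4 — false.
(c) support: |A| = 5, |A ∩ B| = 1; needs |A ∩ B| / |A| ≤ 1/3 — true.
(d) research: |A| = 5, |A ∩ B| = 3; needs |A ∩ B| ≤ |A ∖ B| — false.

1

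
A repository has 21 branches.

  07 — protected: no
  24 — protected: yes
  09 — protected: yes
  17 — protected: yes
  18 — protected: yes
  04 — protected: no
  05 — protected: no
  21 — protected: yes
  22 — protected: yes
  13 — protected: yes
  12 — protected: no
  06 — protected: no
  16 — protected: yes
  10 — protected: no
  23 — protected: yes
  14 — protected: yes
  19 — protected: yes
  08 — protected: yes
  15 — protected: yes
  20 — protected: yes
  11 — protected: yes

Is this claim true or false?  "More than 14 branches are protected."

True

The determiner here denotes the relation: |A ∩ B| > 14.
|A| = 21, |A ∩ B| = 15, |A ∖ B| = 6.
|A ∩ B| = 15, so the statement is true.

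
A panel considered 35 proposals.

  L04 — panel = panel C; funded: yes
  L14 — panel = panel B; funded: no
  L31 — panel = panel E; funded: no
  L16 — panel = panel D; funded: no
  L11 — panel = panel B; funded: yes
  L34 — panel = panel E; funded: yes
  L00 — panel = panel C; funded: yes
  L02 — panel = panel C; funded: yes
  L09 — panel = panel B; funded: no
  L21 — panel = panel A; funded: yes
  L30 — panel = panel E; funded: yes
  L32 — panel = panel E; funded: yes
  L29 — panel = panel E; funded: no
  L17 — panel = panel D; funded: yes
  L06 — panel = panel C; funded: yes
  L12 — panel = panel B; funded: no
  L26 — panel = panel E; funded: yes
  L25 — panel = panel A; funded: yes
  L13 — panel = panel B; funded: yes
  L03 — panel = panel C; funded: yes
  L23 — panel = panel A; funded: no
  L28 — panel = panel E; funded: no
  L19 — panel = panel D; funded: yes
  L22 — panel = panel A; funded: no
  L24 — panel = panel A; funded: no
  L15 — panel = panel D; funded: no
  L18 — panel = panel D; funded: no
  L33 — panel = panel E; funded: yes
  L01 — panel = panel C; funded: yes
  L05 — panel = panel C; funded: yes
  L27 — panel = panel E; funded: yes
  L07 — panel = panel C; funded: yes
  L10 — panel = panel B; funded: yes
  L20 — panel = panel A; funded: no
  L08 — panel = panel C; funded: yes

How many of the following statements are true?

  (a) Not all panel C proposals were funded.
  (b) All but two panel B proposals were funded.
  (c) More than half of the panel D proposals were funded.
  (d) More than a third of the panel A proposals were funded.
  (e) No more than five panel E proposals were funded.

0

(a) panel C: |A| = 9, |A ∩ B| = 9; needs A ⊄ B (|A ∖ B| ≥ 1) — false.
(b) panel B: |A| = 6, |A ∩ B| = 3; needs |A ∖ B| = 2 — false.
(c) panel D: |A| = 5, |A ∩ B| = 2; needs |A ∩ B| > |A ∖ B| — false.
(d) panel A: |A| = 6, |A ∩ B| = 2; needs |A ∩ B| / |A| > 1/3 — false.
(e) panel E: |A| = 9, |A ∩ B| = 6; needs |A ∩ B| ≤ 5 — false.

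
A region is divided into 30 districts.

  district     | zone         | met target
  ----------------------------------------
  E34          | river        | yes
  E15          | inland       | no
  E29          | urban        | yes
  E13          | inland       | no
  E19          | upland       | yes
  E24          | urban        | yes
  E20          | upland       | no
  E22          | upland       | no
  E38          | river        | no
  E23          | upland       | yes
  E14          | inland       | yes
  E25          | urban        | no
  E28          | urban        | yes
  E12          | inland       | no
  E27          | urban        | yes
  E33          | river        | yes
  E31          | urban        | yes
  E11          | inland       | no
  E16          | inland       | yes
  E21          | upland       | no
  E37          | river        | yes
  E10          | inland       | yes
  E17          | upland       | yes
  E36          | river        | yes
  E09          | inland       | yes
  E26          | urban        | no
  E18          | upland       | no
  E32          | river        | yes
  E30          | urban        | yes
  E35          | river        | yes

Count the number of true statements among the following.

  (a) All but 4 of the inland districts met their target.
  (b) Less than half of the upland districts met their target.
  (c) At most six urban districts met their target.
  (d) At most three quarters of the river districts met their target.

(a) inland: |A| = 8, |A ∩ B| = 4; needs |A ∖ B| = 4 — true.
(b) upland: |A| = 7, |A ∩ B| = 3; needs |A ∩ B| < |A ∖ B| — true.
(c) urban: |A| = 8, |A ∩ B| = 6; needs |A ∩ B| ≤ 6 — true.
(d) river: |A| = 7, |A ∩ B| = 6; needs |A ∩ B| / |A| ≤ 3/4 — false.

3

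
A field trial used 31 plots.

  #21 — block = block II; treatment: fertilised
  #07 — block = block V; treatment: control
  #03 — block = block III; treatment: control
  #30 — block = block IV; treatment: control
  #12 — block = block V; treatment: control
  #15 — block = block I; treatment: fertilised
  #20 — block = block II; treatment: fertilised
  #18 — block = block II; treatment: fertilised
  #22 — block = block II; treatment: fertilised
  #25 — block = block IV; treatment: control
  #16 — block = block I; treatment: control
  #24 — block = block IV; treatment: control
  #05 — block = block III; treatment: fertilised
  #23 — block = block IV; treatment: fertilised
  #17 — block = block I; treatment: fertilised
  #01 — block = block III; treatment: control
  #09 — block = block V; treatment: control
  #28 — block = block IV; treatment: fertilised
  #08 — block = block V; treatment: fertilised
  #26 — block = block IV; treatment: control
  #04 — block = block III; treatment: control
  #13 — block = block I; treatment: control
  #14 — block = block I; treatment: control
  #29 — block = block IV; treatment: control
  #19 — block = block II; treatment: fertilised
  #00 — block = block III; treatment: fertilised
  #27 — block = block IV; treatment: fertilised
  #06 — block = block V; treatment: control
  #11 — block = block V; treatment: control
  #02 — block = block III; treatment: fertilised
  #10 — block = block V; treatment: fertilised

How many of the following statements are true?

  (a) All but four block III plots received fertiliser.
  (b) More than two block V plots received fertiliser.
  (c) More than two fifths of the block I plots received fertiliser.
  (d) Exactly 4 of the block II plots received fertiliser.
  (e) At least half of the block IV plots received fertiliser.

0

(a) block III: |A| = 6, |A ∩ B| = 3; needs |A ∖ B| = 4 — false.
(b) block V: |A| = 7, |A ∩ B| = 2; needs |A ∩ B| > 2 — false.
(c) block I: |A| = 5, |A ∩ B| = 2; needs |A ∩ B| / |A| > 2/5 — false.
(d) block II: |A| = 5, |A ∩ B| = 5; needs |A ∩ B| = 4 — false.
(e) block IV: |A| = 8, |A ∩ B| = 3; needs |A ∩ B| ≥ |A ∖ B| — false.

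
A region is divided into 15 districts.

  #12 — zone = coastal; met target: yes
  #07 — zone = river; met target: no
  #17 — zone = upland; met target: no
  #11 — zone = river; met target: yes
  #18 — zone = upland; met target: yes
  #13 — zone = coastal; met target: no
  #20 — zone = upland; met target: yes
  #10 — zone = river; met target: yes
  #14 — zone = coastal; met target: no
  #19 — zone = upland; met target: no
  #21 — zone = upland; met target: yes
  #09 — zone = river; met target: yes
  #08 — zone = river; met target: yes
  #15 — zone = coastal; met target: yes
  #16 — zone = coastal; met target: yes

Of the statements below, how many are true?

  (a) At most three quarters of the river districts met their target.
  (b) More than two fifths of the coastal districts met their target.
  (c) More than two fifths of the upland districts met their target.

2

(a) river: |A| = 5, |A ∩ B| = 4; needs |A ∩ B| / |A| ≤ 3/4 — false.
(b) coastal: |A| = 5, |A ∩ B| = 3; needs |A ∩ B| / |A| > 2/5 — true.
(c) upland: |A| = 5, |A ∩ B| = 3; needs |A ∩ B| / |A| > 2/5 — true.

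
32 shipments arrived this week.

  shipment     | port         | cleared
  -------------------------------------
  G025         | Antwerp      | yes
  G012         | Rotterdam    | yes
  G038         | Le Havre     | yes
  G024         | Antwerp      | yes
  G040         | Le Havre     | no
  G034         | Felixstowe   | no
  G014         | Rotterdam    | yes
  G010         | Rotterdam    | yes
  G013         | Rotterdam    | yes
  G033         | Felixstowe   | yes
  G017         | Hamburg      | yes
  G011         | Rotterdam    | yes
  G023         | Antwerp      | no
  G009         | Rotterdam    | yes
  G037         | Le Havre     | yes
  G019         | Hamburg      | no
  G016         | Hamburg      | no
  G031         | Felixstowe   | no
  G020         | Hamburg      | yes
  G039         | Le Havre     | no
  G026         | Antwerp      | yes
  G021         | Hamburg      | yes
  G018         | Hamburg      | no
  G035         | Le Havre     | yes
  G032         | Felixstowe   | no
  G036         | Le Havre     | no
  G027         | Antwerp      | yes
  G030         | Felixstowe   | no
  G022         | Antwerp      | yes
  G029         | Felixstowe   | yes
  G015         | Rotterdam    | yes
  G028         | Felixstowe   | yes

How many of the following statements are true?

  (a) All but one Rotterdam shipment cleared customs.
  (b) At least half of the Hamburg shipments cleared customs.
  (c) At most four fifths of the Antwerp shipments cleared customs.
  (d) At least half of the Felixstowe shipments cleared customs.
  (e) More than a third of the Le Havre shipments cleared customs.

(a) Rotterdam: |A| = 7, |A ∩ B| = 7; needs |A ∖ B| = 1 — false.
(b) Hamburg: |A| = 6, |A ∩ B| = 3; needs |A ∩ B| ≥ |A ∖ B| — true.
(c) Antwerp: |A| = 6, |A ∩ B| = 5; needs |A ∩ B| / |A| ≤ 4/5 — false.
(d) Felixstowe: |A| = 7, |A ∩ B| = 3; needs |A ∩ B| ≥ |A ∖ B| — false.
(e) Le Havre: |A| = 6, |A ∩ B| = 3; needs |A ∩ B| / |A| > 1/3 — true.

2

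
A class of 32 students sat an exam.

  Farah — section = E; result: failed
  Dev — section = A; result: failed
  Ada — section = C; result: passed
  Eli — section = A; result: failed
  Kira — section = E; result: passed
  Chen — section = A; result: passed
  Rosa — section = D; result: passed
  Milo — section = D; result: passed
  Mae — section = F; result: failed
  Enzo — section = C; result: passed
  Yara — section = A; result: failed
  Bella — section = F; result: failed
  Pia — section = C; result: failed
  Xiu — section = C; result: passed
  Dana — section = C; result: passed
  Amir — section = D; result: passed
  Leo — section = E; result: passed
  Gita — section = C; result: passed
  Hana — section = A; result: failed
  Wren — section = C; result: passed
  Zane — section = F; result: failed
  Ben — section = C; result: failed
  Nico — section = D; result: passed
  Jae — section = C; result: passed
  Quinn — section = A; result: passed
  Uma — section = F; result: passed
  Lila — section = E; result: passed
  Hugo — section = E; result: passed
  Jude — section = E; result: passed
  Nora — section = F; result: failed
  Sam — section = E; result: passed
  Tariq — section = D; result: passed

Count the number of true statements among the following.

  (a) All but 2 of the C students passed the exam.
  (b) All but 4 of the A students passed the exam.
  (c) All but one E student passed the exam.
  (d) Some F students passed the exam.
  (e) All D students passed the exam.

5

(a) C: |A| = 9, |A ∩ B| = 7; needs |A ∖ B| = 2 — true.
(b) A: |A| = 6, |A ∩ B| = 2; needs |A ∖ B| = 4 — true.
(c) E: |A| = 7, |A ∩ B| = 6; needs |A ∖ B| = 1 — true.
(d) F: |A| = 5, |A ∩ B| = 1; needs A ∩ B ≠ ∅ (|A ∩ B| ≥ 1) — true.
(e) D: |A| = 5, |A ∩ B| = 5; needs A ⊆ B, i.e. every element of A is in B (|A ∖ B| = 0) — true.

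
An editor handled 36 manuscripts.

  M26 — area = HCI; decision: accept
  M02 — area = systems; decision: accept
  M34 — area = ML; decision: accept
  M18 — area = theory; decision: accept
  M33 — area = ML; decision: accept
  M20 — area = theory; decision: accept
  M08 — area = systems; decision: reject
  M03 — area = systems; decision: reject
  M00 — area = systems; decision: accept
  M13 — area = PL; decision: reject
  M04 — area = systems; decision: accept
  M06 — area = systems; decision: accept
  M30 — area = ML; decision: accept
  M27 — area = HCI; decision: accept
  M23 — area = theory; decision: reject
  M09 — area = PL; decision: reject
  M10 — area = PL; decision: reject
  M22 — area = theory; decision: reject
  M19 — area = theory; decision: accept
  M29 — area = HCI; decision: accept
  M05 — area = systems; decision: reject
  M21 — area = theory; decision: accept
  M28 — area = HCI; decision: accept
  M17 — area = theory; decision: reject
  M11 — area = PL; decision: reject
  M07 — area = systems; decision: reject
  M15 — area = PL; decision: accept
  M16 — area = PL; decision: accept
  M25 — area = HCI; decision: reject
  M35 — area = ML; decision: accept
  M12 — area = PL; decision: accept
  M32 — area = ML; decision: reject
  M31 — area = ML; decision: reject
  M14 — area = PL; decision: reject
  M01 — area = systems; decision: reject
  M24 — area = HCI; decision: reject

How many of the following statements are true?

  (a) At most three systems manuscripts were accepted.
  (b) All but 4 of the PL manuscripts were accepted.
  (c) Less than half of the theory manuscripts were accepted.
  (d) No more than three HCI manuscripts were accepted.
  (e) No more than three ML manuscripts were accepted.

0

(a) systems: |A| = 9, |A ∩ B| = 4; needs |A ∩ B| ≤ 3 — false.
(b) PL: |A| = 8, |A ∩ B| = 3; needs |A ∖ B| = 4 — false.
(c) theory: |A| = 7, |A ∩ B| = 4; needs |A ∩ B| < |A ∖ B| — false.
(d) HCI: |A| = 6, |A ∩ B| = 4; needs |A ∩ B| ≤ 3 — false.
(e) ML: |A| = 6, |A ∩ B| = 4; needs |A ∩ B| ≤ 3 — false.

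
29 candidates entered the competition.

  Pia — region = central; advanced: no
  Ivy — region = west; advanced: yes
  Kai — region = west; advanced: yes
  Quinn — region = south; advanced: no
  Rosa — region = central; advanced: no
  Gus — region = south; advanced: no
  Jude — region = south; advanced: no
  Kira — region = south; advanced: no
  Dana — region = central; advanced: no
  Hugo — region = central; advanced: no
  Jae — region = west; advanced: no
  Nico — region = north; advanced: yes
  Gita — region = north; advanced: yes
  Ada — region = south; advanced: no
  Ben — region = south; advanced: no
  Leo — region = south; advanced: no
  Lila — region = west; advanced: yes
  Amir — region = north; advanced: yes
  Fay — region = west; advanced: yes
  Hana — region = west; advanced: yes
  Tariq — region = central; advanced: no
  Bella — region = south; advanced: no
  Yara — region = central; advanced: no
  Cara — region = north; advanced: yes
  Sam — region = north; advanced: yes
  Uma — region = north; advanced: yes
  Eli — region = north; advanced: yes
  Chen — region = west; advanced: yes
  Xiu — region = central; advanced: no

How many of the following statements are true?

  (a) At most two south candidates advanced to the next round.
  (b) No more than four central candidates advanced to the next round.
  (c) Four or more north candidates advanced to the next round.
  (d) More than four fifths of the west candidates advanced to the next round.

4

(a) south: |A| = 8, |A ∩ B| = 0; needs |A ∩ B| ≤ 2 — true.
(b) central: |A| = 7, |A ∩ B| = 0; needs |A ∩ B| ≤ 4 — true.
(c) north: |A| = 7, |A ∩ B| = 7; needs |A ∩ B| ≥ 4 — true.
(d) west: |A| = 7, |A ∩ B| = 6; needs |A ∩ B| / |A| > 4/5 — true.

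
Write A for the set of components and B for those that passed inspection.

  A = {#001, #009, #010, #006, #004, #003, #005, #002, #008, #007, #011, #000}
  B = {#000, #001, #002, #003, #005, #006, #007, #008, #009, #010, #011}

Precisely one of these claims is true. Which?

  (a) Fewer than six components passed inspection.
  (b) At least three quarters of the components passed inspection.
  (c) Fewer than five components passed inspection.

|A| = 12, |A ∩ B| = 11, |A ∖ B| = 1.
(a) requires |A ∩ B| < 6: false.
(b) requires |A ∩ B| / |A| ≥ 3/4: true.
(c) requires |A ∩ B| < 5: false.

(b)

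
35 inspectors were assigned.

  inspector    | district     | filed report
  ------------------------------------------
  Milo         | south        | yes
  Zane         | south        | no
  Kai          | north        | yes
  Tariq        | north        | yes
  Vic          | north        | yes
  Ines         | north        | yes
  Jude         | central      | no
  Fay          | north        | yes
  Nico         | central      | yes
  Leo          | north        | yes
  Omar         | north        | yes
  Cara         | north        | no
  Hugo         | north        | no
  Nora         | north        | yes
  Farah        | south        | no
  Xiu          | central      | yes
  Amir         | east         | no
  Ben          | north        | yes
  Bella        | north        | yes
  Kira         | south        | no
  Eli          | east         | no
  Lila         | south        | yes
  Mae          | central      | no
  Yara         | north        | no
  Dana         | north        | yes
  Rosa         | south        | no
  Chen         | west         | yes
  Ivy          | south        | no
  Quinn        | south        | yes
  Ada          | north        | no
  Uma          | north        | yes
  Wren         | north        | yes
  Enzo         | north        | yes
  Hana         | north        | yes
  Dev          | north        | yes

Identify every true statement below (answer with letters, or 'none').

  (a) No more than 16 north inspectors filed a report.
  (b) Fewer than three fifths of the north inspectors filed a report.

(a)

|A| = 20, |A ∩ B| = 16, |A ∖ B| = 4.
(a) |A ∩ B| ≤ 16: holds.
(b) |A ∩ B| / |A| < 3/5: fails.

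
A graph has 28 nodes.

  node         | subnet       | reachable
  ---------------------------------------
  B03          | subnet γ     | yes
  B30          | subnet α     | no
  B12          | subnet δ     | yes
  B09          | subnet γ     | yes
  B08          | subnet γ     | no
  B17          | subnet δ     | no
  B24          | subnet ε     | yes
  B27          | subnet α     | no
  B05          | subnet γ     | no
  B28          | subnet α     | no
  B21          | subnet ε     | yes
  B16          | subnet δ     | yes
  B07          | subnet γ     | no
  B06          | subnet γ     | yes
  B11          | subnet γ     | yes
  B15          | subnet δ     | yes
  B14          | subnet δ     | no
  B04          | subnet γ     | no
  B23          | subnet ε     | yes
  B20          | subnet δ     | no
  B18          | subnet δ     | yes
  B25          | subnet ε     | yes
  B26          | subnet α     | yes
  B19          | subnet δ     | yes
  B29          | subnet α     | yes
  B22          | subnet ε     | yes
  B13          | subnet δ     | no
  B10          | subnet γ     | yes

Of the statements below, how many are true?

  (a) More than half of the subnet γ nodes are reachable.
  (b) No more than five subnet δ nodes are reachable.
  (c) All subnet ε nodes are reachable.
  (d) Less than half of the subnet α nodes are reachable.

(a) subnet γ: |A| = 9, |A ∩ B| = 5; needs |A ∩ B| > |A ∖ B| — true.
(b) subnet δ: |A| = 9, |A ∩ B| = 5; needs |A ∩ B| ≤ 5 — true.
(c) subnet ε: |A| = 5, |A ∩ B| = 5; needs A ⊆ B, i.e. every element of A is in B (|A ∖ B| = 0) — true.
(d) subnet α: |A| = 5, |A ∩ B| = 2; needs |A ∩ B| < |A ∖ B| — true.

4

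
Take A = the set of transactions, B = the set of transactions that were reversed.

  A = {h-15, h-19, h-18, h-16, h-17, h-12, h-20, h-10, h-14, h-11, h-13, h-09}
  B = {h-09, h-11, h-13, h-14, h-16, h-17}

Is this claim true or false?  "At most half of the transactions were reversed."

The determiner here denotes the relation: |A ∩ B| ≤ |A ∖ B|.
A (the restrictor) = {h-15, h-19, h-18, h-16, h-17, h-12, h-20, h-10, h-14, h-11, h-13, h-09}, |A| = 12.
A ∩ B = {h-16, h-17, h-14, h-11, h-13, h-09}, so |A ∩ B| = 6.
A ∖ B = {h-15, h-19, h-18, h-12, h-20, h-10}, so |A ∖ B| = 6.
6 = 6, so the statement is true.

True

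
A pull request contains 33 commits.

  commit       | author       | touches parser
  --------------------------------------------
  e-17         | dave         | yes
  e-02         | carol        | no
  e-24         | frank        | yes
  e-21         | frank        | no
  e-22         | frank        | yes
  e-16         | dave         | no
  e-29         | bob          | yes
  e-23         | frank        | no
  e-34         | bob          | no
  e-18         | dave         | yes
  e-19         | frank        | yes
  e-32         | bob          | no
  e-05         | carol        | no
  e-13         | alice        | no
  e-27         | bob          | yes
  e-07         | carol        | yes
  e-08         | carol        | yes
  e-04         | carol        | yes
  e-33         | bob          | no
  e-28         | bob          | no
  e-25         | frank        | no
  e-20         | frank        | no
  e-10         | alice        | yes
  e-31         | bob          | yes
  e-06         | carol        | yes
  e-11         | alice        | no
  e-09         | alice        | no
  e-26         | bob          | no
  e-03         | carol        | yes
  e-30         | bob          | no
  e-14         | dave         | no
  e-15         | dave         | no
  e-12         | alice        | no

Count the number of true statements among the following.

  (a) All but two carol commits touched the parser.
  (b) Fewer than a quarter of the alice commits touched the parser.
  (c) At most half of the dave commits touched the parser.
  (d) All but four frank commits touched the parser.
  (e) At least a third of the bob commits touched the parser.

5

(a) carol: |A| = 7, |A ∩ B| = 5; needs |A ∖ B| = 2 — true.
(b) alice: |A| = 5, |A ∩ B| = 1; needs |A ∩ B| / |A| < 1/4 — true.
(c) dave: |A| = 5, |A ∩ B| = 2; needs |A ∩ B| ≤ |A ∖ B| — true.
(d) frank: |A| = 7, |A ∩ B| = 3; needs |A ∖ B| = 4 — true.
(e) bob: |A| = 9, |A ∩ B| = 3; needs |A ∩ B| / |A| ≥ 1/3 — true.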